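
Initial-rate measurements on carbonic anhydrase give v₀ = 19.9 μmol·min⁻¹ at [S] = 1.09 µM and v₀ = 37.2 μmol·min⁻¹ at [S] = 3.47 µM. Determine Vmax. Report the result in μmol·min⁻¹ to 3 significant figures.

61.8 μmol·min⁻¹

In reciprocal form, 1/v = (Km/Vmax)·(1/[S]) + 1/Vmax. The two points give (1/[S], 1/v) = (0.9174, 0.05025) and (0.2882, 0.02688).
Slope = (0.05025 − 0.02688)/(0.9174 − 0.2882) = 0.03714; intercept = 0.05025 − 0.03714×0.9174 = 0.01618.
Vmax = 1/intercept = 61.8 μmol·min⁻¹; Km = slope × Vmax = 0.03714 × 61.8 = 2.30 µM.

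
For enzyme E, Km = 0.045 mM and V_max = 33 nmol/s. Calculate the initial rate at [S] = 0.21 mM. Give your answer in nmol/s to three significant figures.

27.2 nmol/s

[S]/(Km+[S]) = 0.21/0.2550 = 0.8235, the fractional saturation.
v = 0.8235 × Vmax = 0.8235 × 33 = 27.2 nmol/s.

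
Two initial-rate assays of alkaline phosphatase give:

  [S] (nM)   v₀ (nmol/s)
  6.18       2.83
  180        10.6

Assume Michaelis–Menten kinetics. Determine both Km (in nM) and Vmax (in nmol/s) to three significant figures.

Km = 19.5 nM; Vmax = 11.7 nmol/s

In reciprocal form, 1/v = (Km/Vmax)·(1/[S]) + 1/Vmax. The two points give (1/[S], 1/v) = (0.1618, 0.3534) and (0.005556, 0.09434).
Slope = (0.3534 − 0.09434)/(0.1618 − 0.005556) = 1.658; intercept = 0.3534 − 1.658×0.1618 = 0.08513.
Vmax = 1/intercept = 11.7 nmol/s; Km = slope × Vmax = 1.658 × 11.7 = 19.5 nM.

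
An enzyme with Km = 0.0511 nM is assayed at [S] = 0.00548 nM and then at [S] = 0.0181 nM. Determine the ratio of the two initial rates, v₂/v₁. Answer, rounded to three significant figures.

The fractional saturations are [S]/(Km+[S]) = 0.00548/0.05658 = 0.09685 and 0.0181/0.06920 = 0.2616.
v₂/v₁ is just their ratio: 0.2616/0.09685 = 2.70.

2.70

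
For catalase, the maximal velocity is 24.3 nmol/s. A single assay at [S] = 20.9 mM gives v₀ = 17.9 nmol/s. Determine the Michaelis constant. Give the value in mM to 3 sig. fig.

From v = Vmax[S]/(Km+[S]), Km = [S](Vmax − v)/v.
Km = 20.9 × (24.3 − 17.9) / 17.9 = 133.8/17.9 = 7.47 mM.

7.47 mM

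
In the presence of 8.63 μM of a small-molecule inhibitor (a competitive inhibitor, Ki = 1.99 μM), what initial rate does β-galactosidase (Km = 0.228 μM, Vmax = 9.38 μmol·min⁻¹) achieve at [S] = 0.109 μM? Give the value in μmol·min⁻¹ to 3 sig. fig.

With α = 1 + [I]/Ki = 1 + 8.63/1.99 = 5.337, the competitive rate law is v = Vmax[S] / (αKm + [S]).
v = 9.38×0.109 / (5.337×0.228 + 0.109) = 1.022/1.326 = 0.771 μmol·min⁻¹.

0.771 μmol·min⁻¹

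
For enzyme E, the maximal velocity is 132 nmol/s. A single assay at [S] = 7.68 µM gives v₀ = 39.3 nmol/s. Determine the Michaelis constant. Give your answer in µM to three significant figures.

18.1 µM

From v = Vmax[S]/(Km+[S]), Km = [S](Vmax − v)/v.
Km = 7.68 × (132 − 39.3) / 39.3 = 711.9/39.3 = 18.1 µM.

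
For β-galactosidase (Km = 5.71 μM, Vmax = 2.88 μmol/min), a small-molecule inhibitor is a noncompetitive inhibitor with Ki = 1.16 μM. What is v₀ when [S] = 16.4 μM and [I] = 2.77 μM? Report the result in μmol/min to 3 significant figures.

α = 1 + [I]/Ki = 1 + 2.77/1.16 = 3.388.
For a noncompetitive inhibitor, Vmax is reduced to Vmax/α while Km is unchanged: Km,app = 5.71 μM, Vmax,app = 0.850 μmol/min.
v = Vmax,app·[S]/(Km,app + [S]) = 0.850 × 16.4/(5.71 + 16.4) = 0.631 μmol/min.

0.631 μmol/min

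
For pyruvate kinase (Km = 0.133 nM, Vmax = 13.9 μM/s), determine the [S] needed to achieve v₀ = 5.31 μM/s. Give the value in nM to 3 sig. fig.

Rearranging v = Vmax[S]/(Km+[S]) gives [S] = Km·v/(Vmax − v).
[S] = 0.133 × 5.31 / (13.9 − 5.31) = 0.7062/8.590 = 0.0822 nM.

0.0822 nM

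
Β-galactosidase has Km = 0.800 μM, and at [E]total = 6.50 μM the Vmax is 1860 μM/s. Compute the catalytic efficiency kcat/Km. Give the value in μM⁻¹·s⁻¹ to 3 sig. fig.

358 μM⁻¹·s⁻¹

kcat = Vmax/[E]total = 1860/6.50 = 286 s⁻¹.
kcat/Km = 286/0.800 = 358 μM⁻¹·s⁻¹.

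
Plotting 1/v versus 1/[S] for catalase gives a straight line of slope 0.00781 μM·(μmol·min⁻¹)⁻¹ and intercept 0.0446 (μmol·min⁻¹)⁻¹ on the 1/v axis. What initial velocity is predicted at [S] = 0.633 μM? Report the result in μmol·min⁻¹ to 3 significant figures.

17.6 μmol·min⁻¹

The y-intercept is 1/Vmax, so Vmax = 1/0.0446 = 22.4 μmol·min⁻¹.
The slope is Km/Vmax, so Km = 0.00781 × 22.4 = 0.175 μM.
Then v = 22.4 × 0.633/(0.175 + 0.633) = 17.6 μmol·min⁻¹.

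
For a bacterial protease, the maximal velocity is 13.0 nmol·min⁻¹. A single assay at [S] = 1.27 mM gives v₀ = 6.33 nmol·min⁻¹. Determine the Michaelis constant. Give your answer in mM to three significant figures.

From v = Vmax[S]/(Km+[S]), Km = [S](Vmax − v)/v.
Km = 1.27 × (13.0 − 6.33) / 6.33 = 8.471/6.33 = 1.34 mM.

1.34 mM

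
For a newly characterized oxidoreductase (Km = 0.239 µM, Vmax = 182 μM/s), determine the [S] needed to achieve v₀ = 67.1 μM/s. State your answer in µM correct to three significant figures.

Rearranging v = Vmax[S]/(Km+[S]) gives [S] = Km·v/(Vmax − v).
[S] = 0.239 × 67.1 / (182 − 67.1) = 16.04/114.9 = 0.140 µM.

0.140 µM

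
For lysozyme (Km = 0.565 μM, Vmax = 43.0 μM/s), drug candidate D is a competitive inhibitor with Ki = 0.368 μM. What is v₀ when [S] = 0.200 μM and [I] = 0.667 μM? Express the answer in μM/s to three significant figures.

4.81 μM/s

α = 1 + [I]/Ki = 1 + 0.667/0.368 = 2.812.
For a competitive inhibitor, Vmax is unchanged and the apparent Km becomes α·Km: Km,app = 1.59 μM, Vmax,app = 43.0 μM/s.
v = Vmax,app·[S]/(Km,app + [S]) = 43.0 × 0.200/(1.59 + 0.200) = 4.81 μM/s.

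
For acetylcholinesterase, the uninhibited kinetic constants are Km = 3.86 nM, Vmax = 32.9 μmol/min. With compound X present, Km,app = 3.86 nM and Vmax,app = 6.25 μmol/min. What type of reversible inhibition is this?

Vmax decreases (32.9 → 6.25 μmol/min) while Km is unchanged — pure noncompetitive inhibition.

noncompetitive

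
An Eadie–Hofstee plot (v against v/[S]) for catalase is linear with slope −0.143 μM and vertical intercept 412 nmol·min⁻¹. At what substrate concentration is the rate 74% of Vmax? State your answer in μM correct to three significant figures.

0.407 μM

The Eadie–Hofstee slope gives Km = 0.143 μM (slope = −Km).
v/Vmax = [S]/(Km+[S]) = 0.74 ⇒ [S] = Km·0.74/(1−0.74) = 0.143 × 2.846 = 0.407 μM.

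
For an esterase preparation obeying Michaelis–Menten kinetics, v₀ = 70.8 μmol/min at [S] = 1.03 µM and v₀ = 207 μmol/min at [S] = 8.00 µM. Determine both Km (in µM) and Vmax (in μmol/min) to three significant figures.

In reciprocal form, 1/v = (Km/Vmax)·(1/[S]) + 1/Vmax. The two points give (1/[S], 1/v) = (0.9709, 0.01412) and (0.1250, 0.004831).
Slope = (0.01412 − 0.004831)/(0.9709 − 0.1250) = 0.01099; intercept = 0.01412 − 0.01099×0.9709 = 0.003458.
Vmax = 1/intercept = 289 μmol/min; Km = slope × Vmax = 0.01099 × 289 = 3.18 µM.

Km = 3.18 µM; Vmax = 289 μmol/min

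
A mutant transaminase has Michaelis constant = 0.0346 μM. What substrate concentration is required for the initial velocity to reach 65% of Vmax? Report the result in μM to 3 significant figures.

v/Vmax = [S]/(Km+[S]) = 0.65, so [S] = Km·0.65/(1 − 0.65) = 0.0346 × 1.857.
[S] = 0.0643 μM.

0.0643 μM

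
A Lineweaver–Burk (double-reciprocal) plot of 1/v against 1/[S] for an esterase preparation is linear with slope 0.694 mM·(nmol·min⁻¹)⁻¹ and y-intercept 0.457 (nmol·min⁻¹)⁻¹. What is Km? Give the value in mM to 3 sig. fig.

y-intercept = 1/Vmax ⇒ Vmax = 2.19 nmol·min⁻¹; slope = Km/Vmax ⇒ Km = slope × Vmax.
Km = 0.694 × 2.19 = 1.52 mM.

1.52 mM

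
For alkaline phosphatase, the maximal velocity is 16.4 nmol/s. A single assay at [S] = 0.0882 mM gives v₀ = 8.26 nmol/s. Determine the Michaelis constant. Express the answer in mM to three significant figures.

0.0869 mM

From v = Vmax[S]/(Km+[S]), Km = [S](Vmax − v)/v.
Km = 0.0882 × (16.4 − 8.26) / 8.26 = 0.7179/8.26 = 0.0869 mM.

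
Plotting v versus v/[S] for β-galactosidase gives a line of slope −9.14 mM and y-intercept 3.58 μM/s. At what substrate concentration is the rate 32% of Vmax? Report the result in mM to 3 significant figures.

4.30 mM

The Eadie–Hofstee slope gives Km = 9.14 mM (slope = −Km).
v/Vmax = [S]/(Km+[S]) = 0.32 ⇒ [S] = Km·0.32/(1−0.32) = 9.14 × 0.4706 = 4.30 mM.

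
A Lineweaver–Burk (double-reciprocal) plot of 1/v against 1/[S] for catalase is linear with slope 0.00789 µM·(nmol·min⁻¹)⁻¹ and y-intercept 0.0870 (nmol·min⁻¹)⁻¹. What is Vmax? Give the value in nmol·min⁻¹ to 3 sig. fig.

The y-intercept of a Lineweaver–Burk plot equals 1/Vmax, so Vmax = 1/0.0870 = 11.5 nmol·min⁻¹.

11.5 nmol·min⁻¹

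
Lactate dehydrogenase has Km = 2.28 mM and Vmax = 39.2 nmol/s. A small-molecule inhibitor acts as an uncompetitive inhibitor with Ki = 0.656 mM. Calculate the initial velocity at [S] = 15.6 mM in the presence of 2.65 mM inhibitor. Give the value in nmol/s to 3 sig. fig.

With α = 1 + [I]/Ki = 1 + 2.65/0.656 = 5.040, the uncompetitive rate law is v = (Vmax/α)·[S] / (Km/α + [S]).
v = (39.2/5.040)×15.6 / (2.28/5.040 + 15.6) = 121.3/16.05 = 7.56 nmol/s.

7.56 nmol/s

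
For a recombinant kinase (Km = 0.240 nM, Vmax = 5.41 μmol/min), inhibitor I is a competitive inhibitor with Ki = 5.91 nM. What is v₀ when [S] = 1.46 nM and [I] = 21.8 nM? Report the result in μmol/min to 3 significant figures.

3.06 μmol/min

With α = 1 + [I]/Ki = 1 + 21.8/5.91 = 4.689, the competitive rate law is v = Vmax[S] / (αKm + [S]).
v = 5.41×1.46 / (4.689×0.240 + 1.46) = 7.899/2.585 = 3.06 μmol/min.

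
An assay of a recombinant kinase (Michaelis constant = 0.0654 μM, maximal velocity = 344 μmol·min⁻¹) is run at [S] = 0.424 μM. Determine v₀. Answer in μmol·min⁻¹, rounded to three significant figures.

298 μmol·min⁻¹

v = Vmax·[S]/(Km + [S]) = 344 × 0.424 / (0.0654 + 0.424)
  = 145.9 / 0.4894 = 298 μmol·min⁻¹.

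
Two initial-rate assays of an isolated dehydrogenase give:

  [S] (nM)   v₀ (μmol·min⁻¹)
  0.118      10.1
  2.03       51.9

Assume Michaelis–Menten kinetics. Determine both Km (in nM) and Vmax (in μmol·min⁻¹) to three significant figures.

Km = 0.696 nM; Vmax = 69.7 μmol·min⁻¹

From v = Vmax[S]/(Km+[S]), each point gives Vmax = v(Km+[S])/[S].
Equating: 10.1(Km+0.118)/0.118 = 51.9(Km+2.03)/2.03.
85.59·Km + 10.1 = 25.57·Km + 51.9, so (85.59 − 25.57)·Km = 51.9 − 10.1.
Km = 41.80/60.03 = 0.696 nM; then Vmax = 10.1(0.696+0.118)/0.118 = 69.7 μmol·min⁻¹.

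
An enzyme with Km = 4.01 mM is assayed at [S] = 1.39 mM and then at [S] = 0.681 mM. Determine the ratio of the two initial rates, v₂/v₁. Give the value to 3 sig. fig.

Since Vmax cancels, v₂/v₁ = [S]₂(Km+[S]₁) / [S]₁(Km+[S]₂).
= 0.681×(4.01+1.39) / (1.39×(4.01+0.681)) = 3.677/6.520 = 0.564.

0.564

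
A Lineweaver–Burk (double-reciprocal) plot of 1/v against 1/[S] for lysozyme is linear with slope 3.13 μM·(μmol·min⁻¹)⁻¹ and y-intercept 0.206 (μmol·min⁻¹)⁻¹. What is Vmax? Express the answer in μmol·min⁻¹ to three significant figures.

4.85 μmol·min⁻¹

The y-intercept of a Lineweaver–Burk plot equals 1/Vmax, so Vmax = 1/0.206 = 4.85 μmol·min⁻¹.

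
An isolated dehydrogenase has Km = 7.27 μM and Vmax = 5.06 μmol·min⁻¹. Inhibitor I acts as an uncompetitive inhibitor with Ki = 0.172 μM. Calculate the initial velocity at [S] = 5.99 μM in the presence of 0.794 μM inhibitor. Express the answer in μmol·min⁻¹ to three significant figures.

With α = 1 + [I]/Ki = 1 + 0.794/0.172 = 5.616, the uncompetitive rate law is v = (Vmax/α)·[S] / (Km/α + [S]).
v = (5.06/5.616)×5.99 / (7.27/5.616 + 5.99) = 5.397/7.284 = 0.741 μmol·min⁻¹.

0.741 μmol·min⁻¹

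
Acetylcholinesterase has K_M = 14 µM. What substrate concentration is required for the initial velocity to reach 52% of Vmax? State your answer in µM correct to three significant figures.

15.2 µM

v/Vmax = [S]/(Km+[S]) = 0.52, so [S] = Km·0.52/(1 − 0.52) = 14 × 1.083.
[S] = 15.2 µM.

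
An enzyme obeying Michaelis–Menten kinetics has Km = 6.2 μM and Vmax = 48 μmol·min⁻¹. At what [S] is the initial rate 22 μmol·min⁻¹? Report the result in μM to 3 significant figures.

5.25 μM

Rearranging v = Vmax[S]/(Km+[S]) gives [S] = Km·v/(Vmax − v).
[S] = 6.2 × 22 / (48 − 22) = 136.4/26.00 = 5.25 μM.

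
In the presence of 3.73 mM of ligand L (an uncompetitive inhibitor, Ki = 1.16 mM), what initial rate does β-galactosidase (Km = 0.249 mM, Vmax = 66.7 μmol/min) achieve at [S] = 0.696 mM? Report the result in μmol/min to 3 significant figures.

α = 1 + [I]/Ki = 1 + 3.73/1.16 = 4.216.
For an uncompetitive inhibitor, both parameters are divided by α, giving Vmax/α and Km/α: Km,app = 0.0591 mM, Vmax,app = 15.8 μmol/min.
v = Vmax,app·[S]/(Km,app + [S]) = 15.8 × 0.696/(0.0591 + 0.696) = 14.6 μmol/min.

14.6 μmol/min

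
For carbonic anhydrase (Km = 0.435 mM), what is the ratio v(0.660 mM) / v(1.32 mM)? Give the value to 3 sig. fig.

Since Vmax cancels, v₂/v₁ = [S]₂(Km+[S]₁) / [S]₁(Km+[S]₂).
= 0.660×(0.435+1.32) / (1.32×(0.435+0.660)) = 1.158/1.445 = 0.801.

0.801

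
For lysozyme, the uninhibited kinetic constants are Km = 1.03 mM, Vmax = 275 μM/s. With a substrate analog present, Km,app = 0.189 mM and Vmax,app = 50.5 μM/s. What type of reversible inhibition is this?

Both Km and Vmax decrease by the same factor (~5.45-fold) — characteristic of uncompetitive inhibition.

uncompetitive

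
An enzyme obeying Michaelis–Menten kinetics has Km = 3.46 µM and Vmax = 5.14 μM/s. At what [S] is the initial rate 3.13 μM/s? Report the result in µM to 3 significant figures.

5.39 µM

Rearranging v = Vmax[S]/(Km+[S]) gives [S] = Km·v/(Vmax − v).
[S] = 3.46 × 3.13 / (5.14 − 3.13) = 10.83/2.010 = 5.39 µM.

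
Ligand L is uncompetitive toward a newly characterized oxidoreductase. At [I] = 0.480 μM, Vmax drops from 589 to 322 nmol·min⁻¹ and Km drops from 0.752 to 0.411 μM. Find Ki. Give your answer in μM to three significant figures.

Uncompetitive: Vmax,app = Vmax/α (and Km,app = Km/α) with α = 1 + [I]/Ki.
α = Vmax/Vmax,app = 589/322 = 1.829.
Since α = 1 + [I]/Ki, [I]/Ki = 1.829 − 1 = 0.8292 and Ki = 0.480/0.8292 = 0.579 μM.

0.579 μM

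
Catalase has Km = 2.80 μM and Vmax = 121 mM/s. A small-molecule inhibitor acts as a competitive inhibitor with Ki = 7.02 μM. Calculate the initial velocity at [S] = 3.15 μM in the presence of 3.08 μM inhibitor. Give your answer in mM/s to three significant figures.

53.1 mM/s

α = 1 + [I]/Ki = 1 + 3.08/7.02 = 1.439.
For a competitive inhibitor, Vmax is unchanged and the apparent Km becomes α·Km: Km,app = 4.03 μM, Vmax,app = 121 mM/s.
v = Vmax,app·[S]/(Km,app + [S]) = 121 × 3.15/(4.03 + 3.15) = 53.1 mM/s.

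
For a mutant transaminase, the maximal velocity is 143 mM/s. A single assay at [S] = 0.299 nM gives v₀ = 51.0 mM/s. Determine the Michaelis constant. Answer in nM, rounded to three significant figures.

From v = Vmax[S]/(Km+[S]), Km = [S](Vmax − v)/v.
Km = 0.299 × (143 − 51.0) / 51.0 = 27.51/51.0 = 0.539 nM.

0.539 nM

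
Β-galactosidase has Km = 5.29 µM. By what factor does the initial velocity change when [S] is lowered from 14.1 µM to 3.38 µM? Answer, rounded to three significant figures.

The fractional saturations are [S]/(Km+[S]) = 14.1/19.39 = 0.7272 and 3.38/8.670 = 0.3899.
v₂/v₁ is just their ratio: 0.3899/0.7272 = 0.536.

0.536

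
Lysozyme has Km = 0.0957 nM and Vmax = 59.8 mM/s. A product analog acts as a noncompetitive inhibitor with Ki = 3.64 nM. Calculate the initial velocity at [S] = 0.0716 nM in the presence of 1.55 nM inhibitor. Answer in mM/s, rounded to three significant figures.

17.9 mM/s

α = 1 + [I]/Ki = 1 + 1.55/3.64 = 1.426.
For a noncompetitive inhibitor, Vmax is reduced to Vmax/α while Km is unchanged: Km,app = 0.0957 nM, Vmax,app = 41.9 mM/s.
v = Vmax,app·[S]/(Km,app + [S]) = 41.9 × 0.0716/(0.0957 + 0.0716) = 17.9 mM/s.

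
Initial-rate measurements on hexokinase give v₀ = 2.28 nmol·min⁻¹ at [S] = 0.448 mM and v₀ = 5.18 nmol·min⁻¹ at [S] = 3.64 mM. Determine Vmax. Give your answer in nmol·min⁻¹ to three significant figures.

In reciprocal form, 1/v = (Km/Vmax)·(1/[S]) + 1/Vmax. The two points give (1/[S], 1/v) = (2.232, 0.4386) and (0.2747, 0.1931).
Slope = (0.4386 − 0.1931)/(2.232 − 0.2747) = 0.1254; intercept = 0.4386 − 0.1254×2.232 = 0.1586.
Vmax = 1/intercept = 6.31 nmol·min⁻¹; Km = slope × Vmax = 0.1254 × 6.31 = 0.791 mM.

6.31 nmol·min⁻¹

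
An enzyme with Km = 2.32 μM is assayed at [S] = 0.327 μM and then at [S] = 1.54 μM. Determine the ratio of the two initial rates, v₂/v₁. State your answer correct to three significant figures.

Since Vmax cancels, v₂/v₁ = [S]₂(Km+[S]₁) / [S]₁(Km+[S]₂).
= 1.54×(2.32+0.327) / (0.327×(2.32+1.54)) = 4.076/1.262 = 3.23.

3.23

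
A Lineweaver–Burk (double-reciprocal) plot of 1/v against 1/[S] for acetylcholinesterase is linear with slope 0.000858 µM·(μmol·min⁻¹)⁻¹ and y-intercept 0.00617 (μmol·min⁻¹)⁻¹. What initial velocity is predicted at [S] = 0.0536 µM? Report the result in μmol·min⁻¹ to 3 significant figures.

The y-intercept is 1/Vmax, so Vmax = 1/0.00617 = 162 μmol·min⁻¹.
The slope is Km/Vmax, so Km = 0.000858 × 162 = 0.139 µM.
Then v = 162 × 0.0536/(0.139 + 0.0536) = 45.1 μmol·min⁻¹.

45.1 μmol·min⁻¹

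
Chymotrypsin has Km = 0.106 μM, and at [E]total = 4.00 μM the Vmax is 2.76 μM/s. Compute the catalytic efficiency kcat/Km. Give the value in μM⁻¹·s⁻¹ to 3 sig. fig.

6.51 μM⁻¹·s⁻¹

kcat = Vmax/[E]total = 2.76/4.00 = 0.690 s⁻¹.
kcat/Km = 0.690/0.106 = 6.51 μM⁻¹·s⁻¹.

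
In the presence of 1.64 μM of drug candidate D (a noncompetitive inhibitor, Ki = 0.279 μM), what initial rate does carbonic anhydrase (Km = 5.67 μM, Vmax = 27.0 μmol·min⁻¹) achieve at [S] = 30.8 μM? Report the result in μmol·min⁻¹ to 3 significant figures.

α = 1 + [I]/Ki = 1 + 1.64/0.279 = 6.878.
For a noncompetitive inhibitor, Vmax is reduced to Vmax/α while Km is unchanged: Km,app = 5.67 μM, Vmax,app = 3.93 μmol·min⁻¹.
v = Vmax,app·[S]/(Km,app + [S]) = 3.93 × 30.8/(5.67 + 30.8) = 3.32 μmol·min⁻¹.

3.32 μmol·min⁻¹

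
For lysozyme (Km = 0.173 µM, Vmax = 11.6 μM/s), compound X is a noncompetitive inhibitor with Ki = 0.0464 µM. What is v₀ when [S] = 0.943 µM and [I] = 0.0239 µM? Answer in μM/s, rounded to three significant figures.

6.47 μM/s

α = 1 + [I]/Ki = 1 + 0.0239/0.0464 = 1.515.
For a noncompetitive inhibitor, Vmax is reduced to Vmax/α while Km is unchanged: Km,app = 0.173 µM, Vmax,app = 7.66 μM/s.
v = Vmax,app·[S]/(Km,app + [S]) = 7.66 × 0.943/(0.173 + 0.943) = 6.47 μM/s.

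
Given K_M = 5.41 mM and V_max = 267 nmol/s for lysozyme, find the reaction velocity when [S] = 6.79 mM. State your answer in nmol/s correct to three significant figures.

149 nmol/s

[S]/(Km+[S]) = 6.79/12.20 = 0.5566, the fractional saturation.
v = 0.5566 × Vmax = 0.5566 × 267 = 149 nmol/s.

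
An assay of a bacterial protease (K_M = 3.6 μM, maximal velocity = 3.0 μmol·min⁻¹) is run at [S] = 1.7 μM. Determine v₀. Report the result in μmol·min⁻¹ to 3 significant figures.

0.962 μmol·min⁻¹

[S]/(Km+[S]) = 1.7/5.300 = 0.3208, the fractional saturation.
v = 0.3208 × Vmax = 0.3208 × 3.0 = 0.962 μmol·min⁻¹.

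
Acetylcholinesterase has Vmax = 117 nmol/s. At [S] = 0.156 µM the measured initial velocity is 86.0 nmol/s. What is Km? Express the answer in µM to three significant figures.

v/Vmax = 86.0/117 = 0.7350 = [S]/(Km+[S]).
So Km + [S] = [S]/0.7350 = 0.2122 µM, giving Km = 0.2122 − 0.156 = 0.0562 µM.

0.0562 µM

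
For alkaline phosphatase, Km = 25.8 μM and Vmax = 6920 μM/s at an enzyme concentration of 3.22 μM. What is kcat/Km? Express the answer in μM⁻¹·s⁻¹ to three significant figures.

kcat = Vmax/[E]total = 6920/3.22 = 2150 s⁻¹.
kcat/Km = 2150/25.8 = 83.3 μM⁻¹·s⁻¹.

83.3 μM⁻¹·s⁻¹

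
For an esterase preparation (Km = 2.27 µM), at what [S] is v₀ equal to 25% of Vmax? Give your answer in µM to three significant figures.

0.757 µM

v/Vmax = [S]/(Km+[S]) = 0.25, so [S] = Km·0.25/(1 − 0.25) = 2.27 × 0.3333.
[S] = 0.757 µM.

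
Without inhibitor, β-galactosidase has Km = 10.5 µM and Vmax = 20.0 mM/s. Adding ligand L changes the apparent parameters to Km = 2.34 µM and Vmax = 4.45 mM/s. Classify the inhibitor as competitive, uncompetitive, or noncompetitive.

Both Km and Vmax decrease by the same factor (~4.49-fold) — characteristic of uncompetitive inhibition.

uncompetitive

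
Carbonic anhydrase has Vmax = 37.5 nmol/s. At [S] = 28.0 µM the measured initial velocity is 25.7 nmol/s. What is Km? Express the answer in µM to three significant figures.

v/Vmax = 25.7/37.5 = 0.6853 = [S]/(Km+[S]).
So Km + [S] = [S]/0.6853 = 40.86 µM, giving Km = 40.86 − 28.0 = 12.9 µM.

12.9 µM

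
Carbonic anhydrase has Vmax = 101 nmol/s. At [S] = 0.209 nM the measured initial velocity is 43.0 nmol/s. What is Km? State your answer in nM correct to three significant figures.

v/Vmax = 43.0/101 = 0.4257 = [S]/(Km+[S]).
So Km + [S] = [S]/0.4257 = 0.4909 nM, giving Km = 0.4909 − 0.209 = 0.282 nM.

0.282 nM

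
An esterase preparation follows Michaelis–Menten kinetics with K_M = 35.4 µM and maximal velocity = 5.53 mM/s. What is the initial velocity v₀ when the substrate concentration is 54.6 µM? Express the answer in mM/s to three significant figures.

3.35 mM/s

[S]/(Km+[S]) = 54.6/90.00 = 0.6067, the fractional saturation.
v = 0.6067 × Vmax = 0.6067 × 5.53 = 3.35 mM/s.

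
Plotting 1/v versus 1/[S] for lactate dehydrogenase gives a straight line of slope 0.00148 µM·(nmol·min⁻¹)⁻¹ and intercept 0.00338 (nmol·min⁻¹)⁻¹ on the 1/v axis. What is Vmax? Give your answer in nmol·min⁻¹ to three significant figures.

296 nmol·min⁻¹

The y-intercept of a Lineweaver–Burk plot equals 1/Vmax, so Vmax = 1/0.00338 = 296 nmol·min⁻¹.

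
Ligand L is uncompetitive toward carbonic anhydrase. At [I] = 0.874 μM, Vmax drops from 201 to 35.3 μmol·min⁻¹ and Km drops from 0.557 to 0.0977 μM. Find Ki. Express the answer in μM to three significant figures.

0.186 μM

Uncompetitive: Vmax,app = Vmax/α (and Km,app = Km/α) with α = 1 + [I]/Ki.
α = Vmax/Vmax,app = 201/35.3 = 5.694.
Since α = 1 + [I]/Ki, [I]/Ki = 5.694 − 1 = 4.694 and Ki = 0.874/4.694 = 0.186 μM.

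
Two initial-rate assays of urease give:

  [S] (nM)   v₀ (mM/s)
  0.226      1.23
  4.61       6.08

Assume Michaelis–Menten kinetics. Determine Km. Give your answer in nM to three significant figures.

From v = Vmax[S]/(Km+[S]), each point gives Vmax = v(Km+[S])/[S].
Equating: 1.23(Km+0.226)/0.226 = 6.08(Km+4.61)/4.61.
5.442·Km + 1.23 = 1.319·Km + 6.08, so (5.442 − 1.319)·Km = 6.08 − 1.23.
Km = 4.850/4.124 = 1.18 nM; then Vmax = 1.23(1.18+0.226)/0.226 = 7.63 mM/s.

1.18 nM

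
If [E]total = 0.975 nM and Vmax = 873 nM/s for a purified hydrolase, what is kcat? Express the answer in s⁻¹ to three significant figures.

kcat = Vmax/[E]total = 873 nM/s / 0.975 nM = 895 s⁻¹.

895 s⁻¹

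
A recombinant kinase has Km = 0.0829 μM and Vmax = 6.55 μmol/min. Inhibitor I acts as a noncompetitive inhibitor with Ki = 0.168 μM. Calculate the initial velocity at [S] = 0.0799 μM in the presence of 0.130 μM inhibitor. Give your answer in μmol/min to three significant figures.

1.81 μmol/min

With α = 1 + [I]/Ki = 1 + 0.130/0.168 = 1.774, the noncompetitive rate law is v = (Vmax/α)·[S] / (Km + [S]).
v = (6.55/1.774)×0.0799 / (0.0829 + 0.0799) = 0.2950/0.1628 = 1.81 μmol/min.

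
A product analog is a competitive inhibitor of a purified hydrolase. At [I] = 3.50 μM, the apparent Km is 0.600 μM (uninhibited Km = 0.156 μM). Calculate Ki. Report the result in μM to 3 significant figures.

Competitive: Km,app = α·Km with α = 1 + [I]/Ki.
α = Km,app/Km = 0.600/0.156 = 3.846.
Ki = [I]/(α − 1) = 3.50/2.846 = 1.23 μM.

1.23 μM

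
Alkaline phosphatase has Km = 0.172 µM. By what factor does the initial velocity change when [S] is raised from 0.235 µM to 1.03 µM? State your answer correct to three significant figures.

1.48

Since Vmax cancels, v₂/v₁ = [S]₂(Km+[S]₁) / [S]₁(Km+[S]₂).
= 1.03×(0.172+0.235) / (0.235×(0.172+1.03)) = 0.4192/0.2825 = 1.48.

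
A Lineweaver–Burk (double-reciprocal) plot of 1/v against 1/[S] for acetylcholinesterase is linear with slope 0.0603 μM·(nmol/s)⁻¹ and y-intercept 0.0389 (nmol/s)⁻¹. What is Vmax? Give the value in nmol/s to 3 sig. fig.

25.7 nmol/s

The y-intercept of a Lineweaver–Burk plot equals 1/Vmax, so Vmax = 1/0.0389 = 25.7 nmol/s.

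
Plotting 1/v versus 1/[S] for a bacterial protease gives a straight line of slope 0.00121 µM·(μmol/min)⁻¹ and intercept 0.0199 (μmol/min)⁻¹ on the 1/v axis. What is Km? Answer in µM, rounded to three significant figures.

y-intercept = 1/Vmax ⇒ Vmax = 50.3 μmol/min; slope = Km/Vmax ⇒ Km = slope × Vmax.
Km = 0.00121 × 50.3 = 0.0608 µM.

0.0608 µM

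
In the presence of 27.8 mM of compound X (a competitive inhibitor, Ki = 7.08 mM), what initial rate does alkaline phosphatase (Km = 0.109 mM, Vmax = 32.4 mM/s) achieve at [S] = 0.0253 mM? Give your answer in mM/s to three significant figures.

With α = 1 + [I]/Ki = 1 + 27.8/7.08 = 4.927, the competitive rate law is v = Vmax[S] / (αKm + [S]).
v = 32.4×0.0253 / (4.927×0.109 + 0.0253) = 0.8197/0.5623 = 1.46 mM/s.

1.46 mM/s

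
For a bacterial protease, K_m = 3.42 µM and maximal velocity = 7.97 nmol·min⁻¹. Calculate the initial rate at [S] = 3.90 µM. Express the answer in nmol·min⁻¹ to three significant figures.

4.25 nmol·min⁻¹

[S]/(Km+[S]) = 3.90/7.320 = 0.5328, the fractional saturation.
v = 0.5328 × Vmax = 0.5328 × 7.97 = 4.25 nmol·min⁻¹.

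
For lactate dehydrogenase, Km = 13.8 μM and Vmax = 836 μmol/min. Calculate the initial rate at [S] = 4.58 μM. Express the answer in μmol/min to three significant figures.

v = Vmax·[S]/(Km + [S]) = 836 × 4.58 / (13.8 + 4.58)
  = 3829 / 18.38 = 208 μmol/min.

208 μmol/min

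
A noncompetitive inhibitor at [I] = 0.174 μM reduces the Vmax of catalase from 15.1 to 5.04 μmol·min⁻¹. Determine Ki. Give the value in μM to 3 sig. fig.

Noncompetitive: Vmax,app = Vmax/α with α = 1 + [I]/Ki.
α = Vmax/Vmax,app = 15.1/5.04 = 2.996.
Since α = 1 + [I]/Ki, [I]/Ki = 2.996 − 1 = 1.996 and Ki = 0.174/1.996 = 0.0872 μM.

0.0872 μM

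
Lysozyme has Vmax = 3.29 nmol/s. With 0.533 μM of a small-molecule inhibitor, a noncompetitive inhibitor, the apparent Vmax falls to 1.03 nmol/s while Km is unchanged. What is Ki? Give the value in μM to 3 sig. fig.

0.243 μM

Noncompetitive: Vmax,app = Vmax/α with α = 1 + [I]/Ki.
α = Vmax/Vmax,app = 3.29/1.03 = 3.194.
Ki = [I]/(α − 1) = 0.533/2.194 = 0.243 μM.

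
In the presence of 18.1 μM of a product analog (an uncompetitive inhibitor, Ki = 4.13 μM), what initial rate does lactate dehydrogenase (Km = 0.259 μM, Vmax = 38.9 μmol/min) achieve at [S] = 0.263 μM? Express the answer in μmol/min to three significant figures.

α = 1 + [I]/Ki = 1 + 18.1/4.13 = 5.383.
For an uncompetitive inhibitor, both parameters are divided by α, giving Vmax/α and Km/α: Km,app = 0.0481 μM, Vmax,app = 7.23 μmol/min.
v = Vmax,app·[S]/(Km,app + [S]) = 7.23 × 0.263/(0.0481 + 0.263) = 6.11 μmol/min.

6.11 μmol/min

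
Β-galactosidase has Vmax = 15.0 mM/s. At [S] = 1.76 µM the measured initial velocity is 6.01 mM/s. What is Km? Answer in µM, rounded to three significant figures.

2.63 µM

v/Vmax = 6.01/15.0 = 0.4007 = [S]/(Km+[S]).
So Km + [S] = [S]/0.4007 = 4.393 µM, giving Km = 4.393 − 1.76 = 2.63 µM.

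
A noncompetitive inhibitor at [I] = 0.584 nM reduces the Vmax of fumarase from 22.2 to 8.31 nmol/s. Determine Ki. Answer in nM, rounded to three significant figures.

Noncompetitive: Vmax,app = Vmax/α with α = 1 + [I]/Ki.
α = Vmax/Vmax,app = 22.2/8.31 = 2.671.
Ki = [I]/(α − 1) = 0.584/1.671 = 0.349 nM.

0.349 nM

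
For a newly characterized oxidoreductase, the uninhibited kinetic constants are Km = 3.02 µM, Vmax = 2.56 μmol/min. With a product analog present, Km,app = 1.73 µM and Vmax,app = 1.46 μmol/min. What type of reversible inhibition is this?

Both Km and Vmax decrease by the same factor (~1.75-fold) — characteristic of uncompetitive inhibition.

uncompetitive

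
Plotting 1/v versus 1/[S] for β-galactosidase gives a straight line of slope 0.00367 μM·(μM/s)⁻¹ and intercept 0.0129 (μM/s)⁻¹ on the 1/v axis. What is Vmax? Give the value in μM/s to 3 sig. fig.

77.5 μM/s

The y-intercept of a Lineweaver–Burk plot equals 1/Vmax, so Vmax = 1/0.0129 = 77.5 μM/s.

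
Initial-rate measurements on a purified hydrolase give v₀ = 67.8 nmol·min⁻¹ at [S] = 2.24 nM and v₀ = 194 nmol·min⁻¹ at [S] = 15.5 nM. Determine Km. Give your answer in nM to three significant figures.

From v = Vmax[S]/(Km+[S]), each point gives Vmax = v(Km+[S])/[S].
Equating: 67.8(Km+2.24)/2.24 = 194(Km+15.5)/15.5.
30.27·Km + 67.8 = 12.52·Km + 194, so (30.27 − 12.52)·Km = 194 − 67.8.
Km = 126.2/17.75 = 7.11 nM; then Vmax = 67.8(7.11+2.24)/2.24 = 283 nmol·min⁻¹.

7.11 nM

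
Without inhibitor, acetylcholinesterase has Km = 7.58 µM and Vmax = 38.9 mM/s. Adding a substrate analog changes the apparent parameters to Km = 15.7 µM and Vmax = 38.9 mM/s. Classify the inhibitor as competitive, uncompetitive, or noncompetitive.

Km increases (7.58 → 15.7 µM) while Vmax is unchanged — the hallmark of competitive inhibition.

competitive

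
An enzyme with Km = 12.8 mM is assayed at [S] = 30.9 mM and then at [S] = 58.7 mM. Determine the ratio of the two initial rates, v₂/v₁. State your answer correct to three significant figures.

The fractional saturations are [S]/(Km+[S]) = 30.9/43.70 = 0.7071 and 58.7/71.50 = 0.8210.
v₂/v₁ is just their ratio: 0.8210/0.7071 = 1.16.

1.16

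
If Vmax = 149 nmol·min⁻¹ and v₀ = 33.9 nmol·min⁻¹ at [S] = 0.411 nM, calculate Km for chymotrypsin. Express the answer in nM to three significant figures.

1.40 nM

From v = Vmax[S]/(Km+[S]), Km = [S](Vmax − v)/v.
Km = 0.411 × (149 − 33.9) / 33.9 = 47.31/33.9 = 1.40 nM.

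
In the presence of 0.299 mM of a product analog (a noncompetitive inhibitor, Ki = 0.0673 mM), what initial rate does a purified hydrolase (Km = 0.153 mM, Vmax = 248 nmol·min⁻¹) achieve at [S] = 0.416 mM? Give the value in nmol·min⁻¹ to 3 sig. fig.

33.3 nmol·min⁻¹

α = 1 + [I]/Ki = 1 + 0.299/0.0673 = 5.443.
For a noncompetitive inhibitor, Vmax is reduced to Vmax/α while Km is unchanged: Km,app = 0.153 mM, Vmax,app = 45.6 nmol·min⁻¹.
v = Vmax,app·[S]/(Km,app + [S]) = 45.6 × 0.416/(0.153 + 0.416) = 33.3 nmol·min⁻¹.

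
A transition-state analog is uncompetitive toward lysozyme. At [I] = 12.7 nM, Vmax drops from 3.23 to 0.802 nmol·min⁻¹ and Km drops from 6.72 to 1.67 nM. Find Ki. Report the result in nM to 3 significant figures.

Uncompetitive: Vmax,app = Vmax/α (and Km,app = Km/α) with α = 1 + [I]/Ki.
α = Vmax/Vmax,app = 3.23/0.802 = 4.027.
Ki = [I]/(α − 1) = 12.7/3.027 = 4.19 nM.

4.19 nM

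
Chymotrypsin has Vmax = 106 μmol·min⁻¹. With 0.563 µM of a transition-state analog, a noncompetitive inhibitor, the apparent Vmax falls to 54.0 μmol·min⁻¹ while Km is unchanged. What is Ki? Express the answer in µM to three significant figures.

Noncompetitive: Vmax,app = Vmax/α with α = 1 + [I]/Ki.
α = Vmax/Vmax,app = 106/54.0 = 1.963.
Ki = [I]/(α − 1) = 0.563/0.9630 = 0.585 µM.

0.585 µM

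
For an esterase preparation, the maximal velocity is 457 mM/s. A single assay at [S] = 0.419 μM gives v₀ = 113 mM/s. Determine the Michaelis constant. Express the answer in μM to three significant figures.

1.28 μM

v/Vmax = 113/457 = 0.2473 = [S]/(Km+[S]).
So Km + [S] = [S]/0.2473 = 1.695 μM, giving Km = 1.695 − 0.419 = 1.28 μM.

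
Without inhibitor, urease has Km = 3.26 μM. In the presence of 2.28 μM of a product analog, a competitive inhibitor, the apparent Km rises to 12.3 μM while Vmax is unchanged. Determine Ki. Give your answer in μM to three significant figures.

Competitive: Km,app = α·Km with α = 1 + [I]/Ki.
α = Km,app/Km = 12.3/3.26 = 3.773.
Ki = [I]/(α − 1) = 2.28/2.773 = 0.822 μM.

0.822 μM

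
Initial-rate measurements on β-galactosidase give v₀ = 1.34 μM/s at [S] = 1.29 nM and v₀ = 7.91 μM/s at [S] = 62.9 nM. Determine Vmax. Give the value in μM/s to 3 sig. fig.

8.81 μM/s

From v = Vmax[S]/(Km+[S]), each point gives Vmax = v(Km+[S])/[S].
Equating: 1.34(Km+1.29)/1.29 = 7.91(Km+62.9)/62.9.
1.039·Km + 1.34 = 0.1258·Km + 7.91, so (1.039 − 0.1258)·Km = 7.91 − 1.34.
Km = 6.570/0.9130 = 7.20 nM; then Vmax = 1.34(7.20+1.29)/1.29 = 8.81 μM/s.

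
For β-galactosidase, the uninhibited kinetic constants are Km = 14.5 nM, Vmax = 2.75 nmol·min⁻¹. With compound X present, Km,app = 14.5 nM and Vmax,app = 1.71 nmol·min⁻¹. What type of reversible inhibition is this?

noncompetitive

Vmax decreases (2.75 → 1.71 nmol·min⁻¹) while Km is unchanged — pure noncompetitive inhibition.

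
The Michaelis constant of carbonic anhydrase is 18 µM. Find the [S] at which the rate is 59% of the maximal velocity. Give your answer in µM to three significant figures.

v/Vmax = [S]/(Km+[S]) = 0.59, so [S] = Km·0.59/(1 − 0.59) = 18 × 1.439.
[S] = 25.9 µM.

25.9 µM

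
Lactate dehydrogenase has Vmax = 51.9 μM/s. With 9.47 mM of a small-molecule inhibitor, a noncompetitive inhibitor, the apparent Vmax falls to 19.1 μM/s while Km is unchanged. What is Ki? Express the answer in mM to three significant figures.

Noncompetitive: Vmax,app = Vmax/α with α = 1 + [I]/Ki.
α = Vmax/Vmax,app = 51.9/19.1 = 2.717.
Since α = 1 + [I]/Ki, [I]/Ki = 2.717 − 1 = 1.717 and Ki = 9.47/1.717 = 5.51 mM.

5.51 mM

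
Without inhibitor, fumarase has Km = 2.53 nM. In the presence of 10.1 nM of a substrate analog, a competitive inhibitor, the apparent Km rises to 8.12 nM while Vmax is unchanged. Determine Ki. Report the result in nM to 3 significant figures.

4.57 nM

Competitive: Km,app = α·Km with α = 1 + [I]/Ki.
α = Km,app/Km = 8.12/2.53 = 3.209.
Ki = [I]/(α − 1) = 10.1/2.209 = 4.57 nM.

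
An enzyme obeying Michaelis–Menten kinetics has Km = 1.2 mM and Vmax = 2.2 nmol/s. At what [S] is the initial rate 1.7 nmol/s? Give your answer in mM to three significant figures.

Rearranging v = Vmax[S]/(Km+[S]) gives [S] = Km·v/(Vmax − v).
[S] = 1.2 × 1.7 / (2.2 − 1.7) = 2.040/0.5000 = 4.08 mM.

4.08 mM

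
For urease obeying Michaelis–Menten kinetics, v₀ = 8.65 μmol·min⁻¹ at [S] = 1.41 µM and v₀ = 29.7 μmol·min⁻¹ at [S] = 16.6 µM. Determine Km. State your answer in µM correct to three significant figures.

4.84 µM

In reciprocal form, 1/v = (Km/Vmax)·(1/[S]) + 1/Vmax. The two points give (1/[S], 1/v) = (0.7092, 0.1156) and (0.06024, 0.03367).
Slope = (0.1156 − 0.03367)/(0.7092 − 0.06024) = 0.1263; intercept = 0.1156 − 0.1263×0.7092 = 0.02606.
Vmax = 1/intercept = 38.4 μmol·min⁻¹; Km = slope × Vmax = 0.1263 × 38.4 = 4.84 µM.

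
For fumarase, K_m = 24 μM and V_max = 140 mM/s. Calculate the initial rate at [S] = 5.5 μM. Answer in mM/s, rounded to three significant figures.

v = Vmax·[S]/(Km + [S]) = 140 × 5.5 / (24 + 5.5)
  = 770.0 / 29.50 = 26.1 mM/s.

26.1 mM/s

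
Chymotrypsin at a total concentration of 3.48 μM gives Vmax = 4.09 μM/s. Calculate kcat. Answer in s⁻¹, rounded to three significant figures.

kcat = Vmax/[E]total = 4.09 μM/s / 3.48 μM = 1.18 s⁻¹.

1.18 s⁻¹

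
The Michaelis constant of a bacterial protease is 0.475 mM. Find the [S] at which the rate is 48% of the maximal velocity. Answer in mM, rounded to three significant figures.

v/Vmax = [S]/(Km+[S]) = 0.48, so [S] = Km·0.48/(1 − 0.48) = 0.475 × 0.9231.
[S] = 0.438 mM.

0.438 mM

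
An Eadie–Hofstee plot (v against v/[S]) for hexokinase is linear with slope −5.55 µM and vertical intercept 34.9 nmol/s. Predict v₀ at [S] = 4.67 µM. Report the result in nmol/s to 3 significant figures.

15.9 nmol/s

In the Eadie–Hofstee form v = Vmax − Km·(v/[S]), the slope is −Km and the intercept is Vmax, so Km = 5.55 µM and Vmax = 34.9 nmol/s.
v = 34.9 × 4.67/(5.55 + 4.67) = 15.9 nmol/s.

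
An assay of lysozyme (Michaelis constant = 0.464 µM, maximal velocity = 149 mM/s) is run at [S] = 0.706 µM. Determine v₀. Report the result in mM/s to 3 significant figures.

89.9 mM/s

v = Vmax·[S]/(Km + [S]) = 149 × 0.706 / (0.464 + 0.706)
  = 105.2 / 1.170 = 89.9 mM/s.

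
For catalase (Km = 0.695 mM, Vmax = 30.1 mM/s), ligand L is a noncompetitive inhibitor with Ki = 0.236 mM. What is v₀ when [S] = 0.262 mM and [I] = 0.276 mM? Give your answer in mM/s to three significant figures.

With α = 1 + [I]/Ki = 1 + 0.276/0.236 = 2.169, the noncompetitive rate law is v = (Vmax/α)·[S] / (Km + [S]).
v = (30.1/2.169)×0.262 / (0.695 + 0.262) = 3.635/0.9570 = 3.80 mM/s.

3.80 mM/s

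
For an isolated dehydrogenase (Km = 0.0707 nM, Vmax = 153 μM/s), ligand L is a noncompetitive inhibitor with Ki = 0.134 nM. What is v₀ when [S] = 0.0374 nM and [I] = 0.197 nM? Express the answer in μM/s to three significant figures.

21.4 μM/s

α = 1 + [I]/Ki = 1 + 0.197/0.134 = 2.470.
For a noncompetitive inhibitor, Vmax is reduced to Vmax/α while Km is unchanged: Km,app = 0.0707 nM, Vmax,app = 61.9 μM/s.
v = Vmax,app·[S]/(Km,app + [S]) = 61.9 × 0.0374/(0.0707 + 0.0374) = 21.4 μM/s.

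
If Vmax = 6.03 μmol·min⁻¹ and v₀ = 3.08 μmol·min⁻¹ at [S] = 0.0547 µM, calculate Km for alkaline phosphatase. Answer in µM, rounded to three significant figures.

v/Vmax = 3.08/6.03 = 0.5108 = [S]/(Km+[S]).
So Km + [S] = [S]/0.5108 = 0.1071 µM, giving Km = 0.1071 − 0.0547 = 0.0524 µM.

0.0524 µM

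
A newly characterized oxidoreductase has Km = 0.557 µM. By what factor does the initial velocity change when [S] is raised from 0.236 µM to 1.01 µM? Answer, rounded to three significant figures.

Since Vmax cancels, v₂/v₁ = [S]₂(Km+[S]₁) / [S]₁(Km+[S]₂).
= 1.01×(0.557+0.236) / (0.236×(0.557+1.01)) = 0.8009/0.3698 = 2.17.

2.17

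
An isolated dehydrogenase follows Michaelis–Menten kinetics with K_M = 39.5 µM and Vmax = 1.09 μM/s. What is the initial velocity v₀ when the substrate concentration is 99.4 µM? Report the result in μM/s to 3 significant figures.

0.780 μM/s

v = Vmax·[S]/(Km + [S]) = 1.09 × 99.4 / (39.5 + 99.4)
  = 108.3 / 138.9 = 0.780 μM/s.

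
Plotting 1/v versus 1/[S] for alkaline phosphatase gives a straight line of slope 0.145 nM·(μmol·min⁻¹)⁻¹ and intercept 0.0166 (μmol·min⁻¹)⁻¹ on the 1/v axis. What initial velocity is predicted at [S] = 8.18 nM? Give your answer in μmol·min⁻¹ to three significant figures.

29.1 μmol·min⁻¹

The y-intercept is 1/Vmax, so Vmax = 1/0.0166 = 60.2 μmol·min⁻¹.
The slope is Km/Vmax, so Km = 0.145 × 60.2 = 8.73 nM.
Then v = 60.2 × 8.18/(8.73 + 8.18) = 29.1 μmol·min⁻¹.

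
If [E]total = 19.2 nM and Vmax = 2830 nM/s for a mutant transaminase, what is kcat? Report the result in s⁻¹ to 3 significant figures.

147 s⁻¹

kcat = Vmax/[E]total = 2830 nM/s / 19.2 nM = 147 s⁻¹.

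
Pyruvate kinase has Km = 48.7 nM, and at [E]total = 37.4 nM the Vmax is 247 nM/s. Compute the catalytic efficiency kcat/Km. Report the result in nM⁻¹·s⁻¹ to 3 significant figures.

0.136 nM⁻¹·s⁻¹

kcat = Vmax/[E]total = 247/37.4 = 6.60 s⁻¹.
kcat/Km = 6.60/48.7 = 0.136 nM⁻¹·s⁻¹.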